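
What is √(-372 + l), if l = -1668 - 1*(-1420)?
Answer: 2*I*√155 ≈ 24.9*I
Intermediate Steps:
l = -248 (l = -1668 + 1420 = -248)
√(-372 + l) = √(-372 - 248) = √(-620) = 2*I*√155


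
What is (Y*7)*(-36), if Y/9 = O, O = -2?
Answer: 4536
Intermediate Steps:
Y = -18 (Y = 9*(-2) = -18)
(Y*7)*(-36) = -18*7*(-36) = -126*(-36) = 4536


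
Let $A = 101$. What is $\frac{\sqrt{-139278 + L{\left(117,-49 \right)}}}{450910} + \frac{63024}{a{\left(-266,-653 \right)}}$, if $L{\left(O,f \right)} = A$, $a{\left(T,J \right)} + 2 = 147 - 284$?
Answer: $- \frac{63024}{139} + \frac{i \sqrt{139177}}{450910} \approx -453.41 + 0.00082736 i$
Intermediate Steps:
$a{\left(T,J \right)} = -139$ ($a{\left(T,J \right)} = -2 + \left(147 - 284\right) = -2 - 137 = -139$)
$L{\left(O,f \right)} = 101$
$\frac{\sqrt{-139278 + L{\left(117,-49 \right)}}}{450910} + \frac{63024}{a{\left(-266,-653 \right)}} = \frac{\sqrt{-139278 + 101}}{450910} + \frac{63024}{-139} = \sqrt{-139177} \cdot \frac{1}{450910} + 63024 \left(- \frac{1}{139}\right) = i \sqrt{139177} \cdot \frac{1}{450910} - \frac{63024}{139} = \frac{i \sqrt{139177}}{450910} - \frac{63024}{139} = - \frac{63024}{139} + \frac{i \sqrt{139177}}{450910}$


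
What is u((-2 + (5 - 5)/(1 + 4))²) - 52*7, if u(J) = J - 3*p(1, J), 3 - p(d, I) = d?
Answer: -366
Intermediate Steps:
p(d, I) = 3 - d
u(J) = -6 + J (u(J) = J - 3*(3 - 1*1) = J - 3*(3 - 1) = J - 3*2 = J - 6 = -6 + J)
u((-2 + (5 - 5)/(1 + 4))²) - 52*7 = (-6 + (-2 + (5 - 5)/(1 + 4))²) - 52*7 = (-6 + (-2 + 0/5)²) - 364 = (-6 + (-2 + 0*(⅕))²) - 364 = (-6 + (-2 + 0)²) - 364 = (-6 + (-2)²) - 364 = (-6 + 4) - 364 = -2 - 364 = -366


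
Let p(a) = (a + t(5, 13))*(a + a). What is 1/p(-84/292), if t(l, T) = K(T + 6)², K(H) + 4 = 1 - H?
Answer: -5329/1483062 ≈ -0.0035932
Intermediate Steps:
K(H) = -3 - H (K(H) = -4 + (1 - H) = -3 - H)
t(l, T) = (-9 - T)² (t(l, T) = (-3 - (T + 6))² = (-3 - (6 + T))² = (-3 + (-6 - T))² = (-9 - T)²)
p(a) = 2*a*(484 + a) (p(a) = (a + (9 + 13)²)*(a + a) = (a + 22²)*(2*a) = (a + 484)*(2*a) = (484 + a)*(2*a) = 2*a*(484 + a))
1/p(-84/292) = 1/(2*(-84/292)*(484 - 84/292)) = 1/(2*(-84*1/292)*(484 - 84*1/292)) = 1/(2*(-21/73)*(484 - 21/73)) = 1/(2*(-21/73)*(35311/73)) = 1/(-1483062/5329) = -5329/1483062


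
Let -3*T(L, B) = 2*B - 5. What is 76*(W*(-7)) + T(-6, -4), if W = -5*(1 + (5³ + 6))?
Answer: 1053373/3 ≈ 3.5112e+5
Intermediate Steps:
T(L, B) = 5/3 - 2*B/3 (T(L, B) = -(2*B - 5)/3 = -(-5 + 2*B)/3 = 5/3 - 2*B/3)
W = -660 (W = -5*(1 + (125 + 6)) = -5*(1 + 131) = -5*132 = -660)
76*(W*(-7)) + T(-6, -4) = 76*(-660*(-7)) + (5/3 - ⅔*(-4)) = 76*4620 + (5/3 + 8/3) = 351120 + 13/3 = 1053373/3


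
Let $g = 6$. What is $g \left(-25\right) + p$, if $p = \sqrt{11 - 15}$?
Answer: $-150 + 2 i \approx -150.0 + 2.0 i$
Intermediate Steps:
$p = 2 i$ ($p = \sqrt{-4} = 2 i \approx 2.0 i$)
$g \left(-25\right) + p = 6 \left(-25\right) + 2 i = -150 + 2 i$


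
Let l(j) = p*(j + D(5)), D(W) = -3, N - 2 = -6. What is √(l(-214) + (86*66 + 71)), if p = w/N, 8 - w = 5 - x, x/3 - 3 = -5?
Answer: √22337/2 ≈ 74.728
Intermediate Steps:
N = -4 (N = 2 - 6 = -4)
x = -6 (x = 9 + 3*(-5) = 9 - 15 = -6)
w = -3 (w = 8 - (5 - 1*(-6)) = 8 - (5 + 6) = 8 - 1*11 = 8 - 11 = -3)
p = ¾ (p = -3/(-4) = -3*(-¼) = ¾ ≈ 0.75000)
l(j) = -9/4 + 3*j/4 (l(j) = 3*(j - 3)/4 = 3*(-3 + j)/4 = -9/4 + 3*j/4)
√(l(-214) + (86*66 + 71)) = √((-9/4 + (¾)*(-214)) + (86*66 + 71)) = √((-9/4 - 321/2) + (5676 + 71)) = √(-651/4 + 5747) = √(22337/4) = √22337/2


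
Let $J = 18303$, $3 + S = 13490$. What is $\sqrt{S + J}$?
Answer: $17 \sqrt{110} \approx 178.3$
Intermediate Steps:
$S = 13487$ ($S = -3 + 13490 = 13487$)
$\sqrt{S + J} = \sqrt{13487 + 18303} = \sqrt{31790} = 17 \sqrt{110}$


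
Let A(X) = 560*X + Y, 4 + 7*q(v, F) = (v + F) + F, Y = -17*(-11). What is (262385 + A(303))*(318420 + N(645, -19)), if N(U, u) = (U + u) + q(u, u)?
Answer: 965331533772/7 ≈ 1.3790e+11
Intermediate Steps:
Y = 187
q(v, F) = -4/7 + v/7 + 2*F/7 (q(v, F) = -4/7 + ((v + F) + F)/7 = -4/7 + ((F + v) + F)/7 = -4/7 + (v + 2*F)/7 = -4/7 + (v/7 + 2*F/7) = -4/7 + v/7 + 2*F/7)
A(X) = 187 + 560*X (A(X) = 560*X + 187 = 187 + 560*X)
N(U, u) = -4/7 + U + 10*u/7 (N(U, u) = (U + u) + (-4/7 + u/7 + 2*u/7) = (U + u) + (-4/7 + 3*u/7) = -4/7 + U + 10*u/7)
(262385 + A(303))*(318420 + N(645, -19)) = (262385 + (187 + 560*303))*(318420 + (-4/7 + 645 + (10/7)*(-19))) = (262385 + (187 + 169680))*(318420 + (-4/7 + 645 - 190/7)) = (262385 + 169867)*(318420 + 4321/7) = 432252*(2233261/7) = 965331533772/7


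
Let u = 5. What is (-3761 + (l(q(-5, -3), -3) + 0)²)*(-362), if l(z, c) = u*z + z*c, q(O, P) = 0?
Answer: 1361482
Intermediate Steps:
l(z, c) = 5*z + c*z (l(z, c) = 5*z + z*c = 5*z + c*z)
(-3761 + (l(q(-5, -3), -3) + 0)²)*(-362) = (-3761 + (0*(5 - 3) + 0)²)*(-362) = (-3761 + (0*2 + 0)²)*(-362) = (-3761 + (0 + 0)²)*(-362) = (-3761 + 0²)*(-362) = (-3761 + 0)*(-362) = -3761*(-362) = 1361482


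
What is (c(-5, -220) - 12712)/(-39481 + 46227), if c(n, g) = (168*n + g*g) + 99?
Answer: 34947/6746 ≈ 5.1804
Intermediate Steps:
c(n, g) = 99 + g² + 168*n (c(n, g) = (168*n + g²) + 99 = (g² + 168*n) + 99 = 99 + g² + 168*n)
(c(-5, -220) - 12712)/(-39481 + 46227) = ((99 + (-220)² + 168*(-5)) - 12712)/(-39481 + 46227) = ((99 + 48400 - 840) - 12712)/6746 = (47659 - 12712)*(1/6746) = 34947*(1/6746) = 34947/6746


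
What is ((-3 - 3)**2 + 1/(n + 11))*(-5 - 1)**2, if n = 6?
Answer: 22068/17 ≈ 1298.1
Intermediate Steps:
((-3 - 3)**2 + 1/(n + 11))*(-5 - 1)**2 = ((-3 - 3)**2 + 1/(6 + 11))*(-5 - 1)**2 = ((-6)**2 + 1/17)*(-6)**2 = (36 + 1/17)*36 = (613/17)*36 = 22068/17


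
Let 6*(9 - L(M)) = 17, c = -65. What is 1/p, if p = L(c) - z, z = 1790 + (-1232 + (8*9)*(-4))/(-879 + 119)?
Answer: -6/10715 ≈ -0.00055996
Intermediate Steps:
L(M) = 37/6 (L(M) = 9 - 1/6*17 = 9 - 17/6 = 37/6)
z = 1792 (z = 1790 + (-1232 + 72*(-4))/(-760) = 1790 + (-1232 - 288)*(-1/760) = 1790 - 1520*(-1/760) = 1790 + 2 = 1792)
p = -10715/6 (p = 37/6 - 1*1792 = 37/6 - 1792 = -10715/6 ≈ -1785.8)
1/p = 1/(-10715/6) = -6/10715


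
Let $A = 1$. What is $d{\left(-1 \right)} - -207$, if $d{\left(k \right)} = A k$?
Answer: $206$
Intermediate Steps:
$d{\left(k \right)} = k$ ($d{\left(k \right)} = 1 k = k$)
$d{\left(-1 \right)} - -207 = -1 - -207 = -1 + 207 = 206$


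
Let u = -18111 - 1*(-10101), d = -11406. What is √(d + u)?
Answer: 2*I*√4854 ≈ 139.34*I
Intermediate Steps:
u = -8010 (u = -18111 + 10101 = -8010)
√(d + u) = √(-11406 - 8010) = √(-19416) = 2*I*√4854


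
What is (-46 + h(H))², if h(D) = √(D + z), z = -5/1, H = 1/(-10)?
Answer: (460 - I*√510)²/100 ≈ 2110.9 - 207.77*I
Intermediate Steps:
H = -⅒ ≈ -0.10000
z = -5 (z = -5*1 = -5)
h(D) = √(-5 + D) (h(D) = √(D - 5) = √(-5 + D))
(-46 + h(H))² = (-46 + √(-5 - ⅒))² = (-46 + √(-51/10))² = (-46 + I*√510/10)²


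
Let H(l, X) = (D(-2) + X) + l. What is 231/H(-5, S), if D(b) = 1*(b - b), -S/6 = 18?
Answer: -231/113 ≈ -2.0442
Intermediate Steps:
S = -108 (S = -6*18 = -108)
D(b) = 0 (D(b) = 1*0 = 0)
H(l, X) = X + l (H(l, X) = (0 + X) + l = X + l)
231/H(-5, S) = 231/(-108 - 5) = 231/(-113) = 231*(-1/113) = -231/113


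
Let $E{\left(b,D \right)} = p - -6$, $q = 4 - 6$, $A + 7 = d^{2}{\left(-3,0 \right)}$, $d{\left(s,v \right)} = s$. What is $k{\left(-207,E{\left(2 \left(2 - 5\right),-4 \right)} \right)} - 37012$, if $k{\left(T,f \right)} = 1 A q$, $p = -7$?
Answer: $-37016$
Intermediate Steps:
$A = 2$ ($A = -7 + \left(-3\right)^{2} = -7 + 9 = 2$)
$q = -2$ ($q = 4 - 6 = -2$)
$E{\left(b,D \right)} = -1$ ($E{\left(b,D \right)} = -7 - -6 = -7 + 6 = -1$)
$k{\left(T,f \right)} = -4$ ($k{\left(T,f \right)} = 1 \cdot 2 \left(-2\right) = 2 \left(-2\right) = -4$)
$k{\left(-207,E{\left(2 \left(2 - 5\right),-4 \right)} \right)} - 37012 = -4 - 37012 = -37016$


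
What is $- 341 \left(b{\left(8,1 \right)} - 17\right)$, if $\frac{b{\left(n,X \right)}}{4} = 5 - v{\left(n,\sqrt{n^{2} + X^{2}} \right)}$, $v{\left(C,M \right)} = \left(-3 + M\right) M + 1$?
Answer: $89001 - 4092 \sqrt{65} \approx 56010.0$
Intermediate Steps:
$v{\left(C,M \right)} = 1 + M \left(-3 + M\right)$ ($v{\left(C,M \right)} = M \left(-3 + M\right) + 1 = 1 + M \left(-3 + M\right)$)
$b{\left(n,X \right)} = 16 - 4 X^{2} - 4 n^{2} + 12 \sqrt{X^{2} + n^{2}}$ ($b{\left(n,X \right)} = 4 \left(5 - \left(1 + \left(\sqrt{n^{2} + X^{2}}\right)^{2} - 3 \sqrt{n^{2} + X^{2}}\right)\right) = 4 \left(5 - \left(1 + \left(\sqrt{X^{2} + n^{2}}\right)^{2} - 3 \sqrt{X^{2} + n^{2}}\right)\right) = 4 \left(5 - \left(1 + \left(X^{2} + n^{2}\right) - 3 \sqrt{X^{2} + n^{2}}\right)\right) = 4 \left(5 - \left(1 + X^{2} + n^{2} - 3 \sqrt{X^{2} + n^{2}}\right)\right) = 4 \left(4 - X^{2} - n^{2} + 3 \sqrt{X^{2} + n^{2}}\right) = 16 - 4 X^{2} - 4 n^{2} + 12 \sqrt{X^{2} + n^{2}}$)
$- 341 \left(b{\left(8,1 \right)} - 17\right) = - 341 \left(\left(16 - 4 \cdot 1^{2} - 4 \cdot 8^{2} + 12 \sqrt{1^{2} + 8^{2}}\right) - 17\right) = - 341 \left(\left(16 - 4 - 256 + 12 \sqrt{1 + 64}\right) - 17\right) = - 341 \left(\left(16 - 4 - 256 + 12 \sqrt{65}\right) - 17\right) = - 341 \left(\left(-244 + 12 \sqrt{65}\right) - 17\right) = - 341 \left(-261 + 12 \sqrt{65}\right) = 89001 - 4092 \sqrt{65}$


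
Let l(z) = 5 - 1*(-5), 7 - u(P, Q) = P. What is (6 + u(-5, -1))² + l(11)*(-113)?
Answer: -806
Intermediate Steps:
u(P, Q) = 7 - P
l(z) = 10 (l(z) = 5 + 5 = 10)
(6 + u(-5, -1))² + l(11)*(-113) = (6 + (7 - 1*(-5)))² + 10*(-113) = (6 + (7 + 5))² - 1130 = (6 + 12)² - 1130 = 18² - 1130 = 324 - 1130 = -806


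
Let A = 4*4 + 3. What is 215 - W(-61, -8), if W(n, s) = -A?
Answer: 234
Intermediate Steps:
A = 19 (A = 16 + 3 = 19)
W(n, s) = -19 (W(n, s) = -1*19 = -19)
215 - W(-61, -8) = 215 - 1*(-19) = 215 + 19 = 234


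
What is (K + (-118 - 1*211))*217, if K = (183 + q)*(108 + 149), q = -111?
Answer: 3943975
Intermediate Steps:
K = 18504 (K = (183 - 111)*(108 + 149) = 72*257 = 18504)
(K + (-118 - 1*211))*217 = (18504 + (-118 - 1*211))*217 = (18504 + (-118 - 211))*217 = (18504 - 329)*217 = 18175*217 = 3943975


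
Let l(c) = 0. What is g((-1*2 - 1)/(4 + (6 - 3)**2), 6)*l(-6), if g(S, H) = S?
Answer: 0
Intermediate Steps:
g((-1*2 - 1)/(4 + (6 - 3)**2), 6)*l(-6) = ((-1*2 - 1)/(4 + (6 - 3)**2))*0 = ((-2 - 1)/(4 + 3**2))*0 = -3/(4 + 9)*0 = -3/13*0 = 0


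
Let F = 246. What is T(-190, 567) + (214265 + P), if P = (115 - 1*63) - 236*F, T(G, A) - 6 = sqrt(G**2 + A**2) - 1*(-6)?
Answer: 156273 + sqrt(357589) ≈ 1.5687e+5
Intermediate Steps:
T(G, A) = 12 + sqrt(A**2 + G**2) (T(G, A) = 6 + (sqrt(G**2 + A**2) - 1*(-6)) = 6 + (sqrt(A**2 + G**2) + 6) = 6 + (6 + sqrt(A**2 + G**2)) = 12 + sqrt(A**2 + G**2))
P = -58004 (P = (115 - 1*63) - 236*246 = (115 - 63) - 58056 = 52 - 58056 = -58004)
T(-190, 567) + (214265 + P) = (12 + sqrt(567**2 + (-190)**2)) + (214265 - 58004) = (12 + sqrt(321489 + 36100)) + 156261 = (12 + sqrt(357589)) + 156261 = 156273 + sqrt(357589)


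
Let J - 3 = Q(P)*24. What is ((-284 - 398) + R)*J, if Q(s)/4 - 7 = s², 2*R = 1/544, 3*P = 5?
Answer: -2096192375/3264 ≈ -6.4222e+5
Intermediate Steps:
P = 5/3 (P = (⅓)*5 = 5/3 ≈ 1.6667)
R = 1/1088 (R = (½)/544 = (½)*(1/544) = 1/1088 ≈ 0.00091912)
Q(s) = 28 + 4*s²
J = 2825/3 (J = 3 + (28 + 4*(5/3)²)*24 = 3 + (28 + 4*(25/9))*24 = 3 + (28 + 100/9)*24 = 3 + (352/9)*24 = 3 + 2816/3 = 2825/3 ≈ 941.67)
((-284 - 398) + R)*J = ((-284 - 398) + 1/1088)*(2825/3) = (-682 + 1/1088)*(2825/3) = -742015/1088*2825/3 = -2096192375/3264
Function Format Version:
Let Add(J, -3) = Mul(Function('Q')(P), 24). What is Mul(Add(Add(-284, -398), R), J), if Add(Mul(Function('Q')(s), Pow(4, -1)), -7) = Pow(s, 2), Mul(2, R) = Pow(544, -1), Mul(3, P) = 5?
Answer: Rational(-2096192375, 3264) ≈ -6.4222e+5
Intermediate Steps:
P = Rational(5, 3) (P = Mul(Rational(1, 3), 5) = Rational(5, 3) ≈ 1.6667)
R = Rational(1, 1088) (R = Mul(Rational(1, 2), Pow(544, -1)) = Mul(Rational(1, 2), Rational(1, 544)) = Rational(1, 1088) ≈ 0.00091912)
Function('Q')(s) = Add(28, Mul(4, Pow(s, 2)))
J = Rational(2825, 3) (J = Add(3, Mul(Add(28, Mul(4, Pow(Rational(5, 3), 2))), 24)) = Add(3, Mul(Add(28, Mul(4, Rational(25, 9))), 24)) = Add(3, Mul(Add(28, Rational(100, 9)), 24)) = Add(3, Mul(Rational(352, 9), 24)) = Add(3, Rational(2816, 3)) = Rational(2825, 3) ≈ 941.67)
Mul(Add(Add(-284, -398), R), J) = Mul(Add(Add(-284, -398), Rational(1, 1088)), Rational(2825, 3)) = Mul(Add(-682, Rational(1, 1088)), Rational(2825, 3)) = Mul(Rational(-742015, 1088), Rational(2825, 3)) = Rational(-2096192375, 3264)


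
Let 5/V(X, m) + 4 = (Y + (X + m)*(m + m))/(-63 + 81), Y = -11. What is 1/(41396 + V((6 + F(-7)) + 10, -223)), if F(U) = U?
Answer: 31787/1315854682 ≈ 2.4157e-5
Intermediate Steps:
V(X, m) = 5/(-83/18 + m*(X + m)/9) (V(X, m) = 5/(-4 + (-11 + (X + m)*(m + m))/(-63 + 81)) = 5/(-4 + (-11 + (X + m)*(2*m))/18) = 5/(-4 + (-11 + 2*m*(X + m))*(1/18)) = 5/(-4 + (-11/18 + m*(X + m)/9)) = 5/(-83/18 + m*(X + m)/9))
1/(41396 + V((6 + F(-7)) + 10, -223)) = 1/(41396 + 90/(-83 + 2*(-223)² + 2*((6 - 7) + 10)*(-223))) = 1/(41396 + 90/(-83 + 2*49729 + 2*(-1 + 10)*(-223))) = 1/(41396 + 90/(-83 + 99458 + 2*9*(-223))) = 1/(41396 + 90/(-83 + 99458 - 4014)) = 1/(41396 + 90/95361) = 1/(41396 + 90*(1/95361)) = 1/(41396 + 30/31787) = 1/(1315854682/31787) = 31787/1315854682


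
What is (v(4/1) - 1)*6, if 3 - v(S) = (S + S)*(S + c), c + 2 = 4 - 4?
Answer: -84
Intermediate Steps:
c = -2 (c = -2 + (4 - 4) = -2 + 0 = -2)
v(S) = 3 - 2*S*(-2 + S) (v(S) = 3 - (S + S)*(S - 2) = 3 - 2*S*(-2 + S))
(v(4/1) - 1)*6 = ((3 - 2*(4/1)² + 4*(4/1)) - 1)*6 = ((3 - 2*(4*1)² + 4*(4*1)) - 1)*6 = ((3 - 2*4² + 4*4) - 1)*6 = ((3 - 2*16 + 16) - 1)*6 = ((3 - 32 + 16) - 1)*6 = (-13 - 1)*6 = -14*6 = -84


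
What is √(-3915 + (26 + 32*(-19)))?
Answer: I*√4497 ≈ 67.06*I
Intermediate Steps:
√(-3915 + (26 + 32*(-19))) = √(-3915 + (26 - 608)) = √(-3915 - 582) = √(-4497) = I*√4497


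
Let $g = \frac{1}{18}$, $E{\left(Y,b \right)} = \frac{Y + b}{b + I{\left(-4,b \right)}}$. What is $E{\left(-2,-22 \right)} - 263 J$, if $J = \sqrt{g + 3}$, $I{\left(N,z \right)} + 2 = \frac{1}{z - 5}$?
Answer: $\frac{648}{649} - \frac{263 \sqrt{110}}{6} \approx -458.73$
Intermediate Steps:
$I{\left(N,z \right)} = -2 + \frac{1}{-5 + z}$ ($I{\left(N,z \right)} = -2 + \frac{1}{z - 5} = -2 + \frac{1}{-5 + z}$)
$E{\left(Y,b \right)} = \frac{Y + b}{b + \frac{11 - 2 b}{-5 + b}}$
$g = \frac{1}{18} \approx 0.055556$
$J = \frac{\sqrt{110}}{6}$ ($J = \sqrt{\frac{1}{18} + 3} = \sqrt{\frac{55}{18}} = \frac{\sqrt{110}}{6} \approx 1.748$)
$E{\left(-2,-22 \right)} - 263 J = \frac{\left(-5 - 22\right) \left(-2 - 22\right)}{11 - -44 - 22 \left(-5 - 22\right)} - 263 \frac{\sqrt{110}}{6} = \frac{1}{11 + 44 - -594} \left(-27\right) \left(-24\right) - \frac{263 \sqrt{110}}{6} = \frac{1}{11 + 44 + 594} \left(-27\right) \left(-24\right) - \frac{263 \sqrt{110}}{6} = \frac{1}{649} \left(-27\right) \left(-24\right) - \frac{263 \sqrt{110}}{6} = \frac{648}{649} - \frac{263 \sqrt{110}}{6}$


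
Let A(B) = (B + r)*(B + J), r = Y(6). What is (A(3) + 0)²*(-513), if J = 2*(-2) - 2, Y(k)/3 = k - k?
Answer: -41553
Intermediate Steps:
Y(k) = 0 (Y(k) = 3*(k - k) = 3*0 = 0)
r = 0
J = -6 (J = -4 - 2 = -6)
A(B) = B*(-6 + B) (A(B) = (B + 0)*(B - 6) = B*(-6 + B))
(A(3) + 0)²*(-513) = (3*(-6 + 3) + 0)²*(-513) = (3*(-3) + 0)²*(-513) = (-9 + 0)²*(-513) = (-9)²*(-513) = 81*(-513) = -41553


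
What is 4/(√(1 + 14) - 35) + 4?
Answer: 470/121 - 2*√15/605 ≈ 3.8715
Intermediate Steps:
4/(√(1 + 14) - 35) + 4 = 4/(√15 - 35) + 4 = 4/(-35 + √15) + 4 = 4 + 4/(-35 + √15)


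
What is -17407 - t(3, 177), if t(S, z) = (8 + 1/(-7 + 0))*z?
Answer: -131584/7 ≈ -18798.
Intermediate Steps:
t(S, z) = 55*z/7 (t(S, z) = (8 + 1/(-7))*z = (8 - ⅐)*z = 55*z/7)
-17407 - t(3, 177) = -17407 - 55*177/7 = -17407 - 1*9735/7 = -17407 - 9735/7 = -131584/7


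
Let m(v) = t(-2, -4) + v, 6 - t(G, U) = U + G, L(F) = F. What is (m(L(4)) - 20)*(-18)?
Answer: 72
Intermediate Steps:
t(G, U) = 6 - G - U (t(G, U) = 6 - (U + G) = 6 - (G + U) = 6 + (-G - U) = 6 - G - U)
m(v) = 12 + v (m(v) = (6 - 1*(-2) - 1*(-4)) + v = (6 + 2 + 4) + v = 12 + v)
(m(L(4)) - 20)*(-18) = ((12 + 4) - 20)*(-18) = (16 - 20)*(-18) = -4*(-18) = 72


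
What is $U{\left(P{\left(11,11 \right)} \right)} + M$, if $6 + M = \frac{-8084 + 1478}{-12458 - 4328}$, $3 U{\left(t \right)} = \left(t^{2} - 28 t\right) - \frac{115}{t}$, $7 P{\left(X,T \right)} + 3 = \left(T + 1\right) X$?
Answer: $- \frac{1511588003}{22736637} \approx -66.482$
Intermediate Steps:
$P{\left(X,T \right)} = - \frac{3}{7} + \frac{X \left(1 + T\right)}{7}$ ($P{\left(X,T \right)} = - \frac{3}{7} + \frac{\left(T + 1\right) X}{7} = - \frac{3}{7} + \frac{\left(1 + T\right) X}{7} = - \frac{3}{7} + \frac{X \left(1 + T\right)}{7}$)
$U{\left(t \right)} = - \frac{115}{3 t} - \frac{28 t}{3} + \frac{t^{2}}{3}$ ($U{\left(t \right)} = \frac{\left(t^{2} - 28 t\right) - \frac{115}{t}}{3} = \frac{t^{2} - \frac{115}{t} - 28 t}{3} = - \frac{115}{3 t} - \frac{28 t}{3} + \frac{t^{2}}{3}$)
$M = - \frac{47055}{8393}$ ($M = -6 + \frac{-8084 + 1478}{-12458 - 4328} = -6 - \frac{6606}{-16786} = -6 - - \frac{3303}{8393} = -6 + \frac{3303}{8393} = - \frac{47055}{8393} \approx -5.6065$)
$U{\left(P{\left(11,11 \right)} \right)} + M = \frac{-115 + \left(- \frac{3}{7} + \frac{1}{7} \cdot 11 + \frac{1}{7} \cdot 11 \cdot 11\right)^{2} \left(-28 + \left(- \frac{3}{7} + \frac{1}{7} \cdot 11 + \frac{1}{7} \cdot 11 \cdot 11\right)\right)}{3 \left(- \frac{3}{7} + \frac{1}{7} \cdot 11 + \frac{1}{7} \cdot 11 \cdot 11\right)} - \frac{47055}{8393} = \frac{-115 + \left(- \frac{3}{7} + \frac{11}{7} + \frac{121}{7}\right)^{2} \left(-28 + \left(- \frac{3}{7} + \frac{11}{7} + \frac{121}{7}\right)\right)}{3 \left(- \frac{3}{7} + \frac{11}{7} + \frac{121}{7}\right)} - \frac{47055}{8393} = \frac{-115 + \left(\frac{129}{7}\right)^{2} \left(-28 + \frac{129}{7}\right)}{3 \cdot \frac{129}{7}} - \frac{47055}{8393} = \frac{1}{3} \cdot \frac{7}{129} \left(-115 + \frac{16641}{49} \left(- \frac{67}{7}\right)\right) - \frac{47055}{8393} = \frac{1}{3} \cdot \frac{7}{129} \left(-115 - \frac{1114947}{343}\right) - \frac{47055}{8393} = \frac{1}{3} \cdot \frac{7}{129} \left(- \frac{1154392}{343}\right) - \frac{47055}{8393} = - \frac{1154392}{18963} - \frac{47055}{8393} = - \frac{1511588003}{22736637}$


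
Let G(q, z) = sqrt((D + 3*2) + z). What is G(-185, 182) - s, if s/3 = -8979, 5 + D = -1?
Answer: 26937 + sqrt(182) ≈ 26951.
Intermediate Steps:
D = -6 (D = -5 - 1 = -6)
G(q, z) = sqrt(z) (G(q, z) = sqrt((-6 + 3*2) + z) = sqrt((-6 + 6) + z) = sqrt(0 + z) = sqrt(z))
s = -26937 (s = 3*(-8979) = -26937)
G(-185, 182) - s = sqrt(182) - 1*(-26937) = sqrt(182) + 26937 = 26937 + sqrt(182)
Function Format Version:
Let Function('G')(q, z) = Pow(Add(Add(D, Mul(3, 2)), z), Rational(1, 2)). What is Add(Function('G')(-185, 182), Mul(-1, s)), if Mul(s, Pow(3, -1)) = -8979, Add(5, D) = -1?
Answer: Add(26937, Pow(182, Rational(1, 2))) ≈ 26951.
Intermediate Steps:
D = -6 (D = Add(-5, -1) = -6)
Function('G')(q, z) = Pow(z, Rational(1, 2)) (Function('G')(q, z) = Pow(Add(Add(-6, Mul(3, 2)), z), Rational(1, 2)) = Pow(Add(Add(-6, 6), z), Rational(1, 2)) = Pow(Add(0, z), Rational(1, 2)) = Pow(z, Rational(1, 2)))
s = -26937 (s = Mul(3, -8979) = -26937)
Add(Function('G')(-185, 182), Mul(-1, s)) = Add(Pow(182, Rational(1, 2)), Mul(-1, -26937)) = Add(Pow(182, Rational(1, 2)), 26937) = Add(26937, Pow(182, Rational(1, 2)))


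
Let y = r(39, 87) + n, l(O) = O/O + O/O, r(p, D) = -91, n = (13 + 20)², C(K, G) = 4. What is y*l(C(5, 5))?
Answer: 1996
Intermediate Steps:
n = 1089 (n = 33² = 1089)
l(O) = 2 (l(O) = 1 + 1 = 2)
y = 998 (y = -91 + 1089 = 998)
y*l(C(5, 5)) = 998*2 = 1996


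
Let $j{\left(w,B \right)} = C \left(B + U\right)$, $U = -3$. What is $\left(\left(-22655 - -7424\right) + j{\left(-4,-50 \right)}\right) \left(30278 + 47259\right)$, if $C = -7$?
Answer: $-1152199820$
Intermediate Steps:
$j{\left(w,B \right)} = 21 - 7 B$ ($j{\left(w,B \right)} = - 7 \left(B - 3\right) = - 7 \left(-3 + B\right) = 21 - 7 B$)
$\left(\left(-22655 - -7424\right) + j{\left(-4,-50 \right)}\right) \left(30278 + 47259\right) = \left(\left(-22655 - -7424\right) + \left(21 - -350\right)\right) \left(30278 + 47259\right) = \left(\left(-22655 + 7424\right) + \left(21 + 350\right)\right) 77537 = \left(-15231 + 371\right) 77537 = \left(-14860\right) 77537 = -1152199820$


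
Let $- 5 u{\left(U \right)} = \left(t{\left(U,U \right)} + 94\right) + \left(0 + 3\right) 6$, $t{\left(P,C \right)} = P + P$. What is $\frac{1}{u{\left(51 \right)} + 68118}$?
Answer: $\frac{5}{340376} \approx 1.469 \cdot 10^{-5}$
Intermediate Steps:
$t{\left(P,C \right)} = 2 P$
$u{\left(U \right)} = - \frac{112}{5} - \frac{2 U}{5}$ ($u{\left(U \right)} = - \frac{\left(2 U + 94\right) + \left(0 + 3\right) 6}{5} = - \frac{\left(94 + 2 U\right) + 3 \cdot 6}{5} = - \frac{\left(94 + 2 U\right) + 18}{5} = - \frac{112 + 2 U}{5} = - \frac{112}{5} - \frac{2 U}{5}$)
$\frac{1}{u{\left(51 \right)} + 68118} = \frac{1}{\left(- \frac{112}{5} - \frac{102}{5}\right) + 68118} = \frac{1}{- \frac{214}{5} + 68118} = \frac{1}{\frac{340376}{5}} = \frac{5}{340376}$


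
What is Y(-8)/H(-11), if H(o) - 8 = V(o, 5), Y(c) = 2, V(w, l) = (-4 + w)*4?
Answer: -1/26 ≈ -0.038462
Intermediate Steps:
V(w, l) = -16 + 4*w
H(o) = -8 + 4*o (H(o) = 8 + (-16 + 4*o) = -8 + 4*o)
Y(-8)/H(-11) = 2/(-8 + 4*(-11)) = 2/(-8 - 44) = 2/(-52) = 2*(-1/52) = -1/26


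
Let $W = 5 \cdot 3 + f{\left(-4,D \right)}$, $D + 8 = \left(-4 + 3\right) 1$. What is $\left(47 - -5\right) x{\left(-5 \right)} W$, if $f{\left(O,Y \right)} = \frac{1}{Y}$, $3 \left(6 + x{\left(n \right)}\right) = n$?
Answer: $- \frac{160264}{27} \approx -5935.7$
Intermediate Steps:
$D = -9$ ($D = -8 + \left(-4 + 3\right) 1 = -8 - 1 = -9$)
$x{\left(n \right)} = -6 + \frac{n}{3}$
$W = \frac{134}{9}$ ($W = 5 \cdot 3 + \frac{1}{-9} = 15 - \frac{1}{9} = \frac{134}{9} \approx 14.889$)
$\left(47 - -5\right) x{\left(-5 \right)} W = \left(47 - -5\right) \left(-6 + \frac{1}{3} \left(-5\right)\right) \frac{134}{9} = \left(47 + 5\right) \left(-6 - \frac{5}{3}\right) \frac{134}{9} = 52 \left(- \frac{23}{3}\right) \frac{134}{9} = \left(- \frac{1196}{3}\right) \frac{134}{9} = - \frac{160264}{27}$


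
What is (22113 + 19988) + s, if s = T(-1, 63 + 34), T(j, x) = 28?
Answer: 42129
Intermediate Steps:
s = 28
(22113 + 19988) + s = (22113 + 19988) + 28 = 42101 + 28 = 42129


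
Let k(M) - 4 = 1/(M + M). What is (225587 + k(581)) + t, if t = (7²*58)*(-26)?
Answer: 176274239/1162 ≈ 1.5170e+5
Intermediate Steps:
k(M) = 4 + 1/(2*M) (k(M) = 4 + 1/(M + M) = 4 + 1/(2*M))
t = -73892 (t = (49*58)*(-26) = 2842*(-26) = -73892)
(225587 + k(581)) + t = (225587 + (4 + (½)/581)) - 73892 = (225587 + (4 + (½)*(1/581))) - 73892 = (225587 + (4 + 1/1162)) - 73892 = (225587 + 4649/1162) - 73892 = 262136743/1162 - 73892 = 176274239/1162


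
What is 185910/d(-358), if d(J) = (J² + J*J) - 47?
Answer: 61970/85427 ≈ 0.72541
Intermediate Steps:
d(J) = -47 + 2*J² (d(J) = (J² + J²) - 47 = 2*J² - 47 = -47 + 2*J²)
185910/d(-358) = 185910/(-47 + 2*(-358)²) = 185910/(-47 + 2*128164) = 185910/(-47 + 256328) = 185910/256281 = 185910*(1/256281) = 61970/85427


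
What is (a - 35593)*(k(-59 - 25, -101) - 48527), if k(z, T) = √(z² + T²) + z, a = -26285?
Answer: 3007951458 - 61878*√17257 ≈ 2.9998e+9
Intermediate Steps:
k(z, T) = z + √(T² + z²) (k(z, T) = √(T² + z²) + z = z + √(T² + z²))
(a - 35593)*(k(-59 - 25, -101) - 48527) = (-26285 - 35593)*(((-59 - 25) + √((-101)² + (-59 - 25)²)) - 48527) = -61878*((-84 + √(10201 + (-84)²)) - 48527) = -61878*((-84 + √(10201 + 7056)) - 48527) = -61878*((-84 + √17257) - 48527) = -61878*(-48611 + √17257) = 3007951458 - 61878*√17257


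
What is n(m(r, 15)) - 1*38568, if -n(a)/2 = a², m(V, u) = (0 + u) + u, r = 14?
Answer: -40368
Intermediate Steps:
m(V, u) = 2*u (m(V, u) = u + u = 2*u)
n(a) = -2*a²
n(m(r, 15)) - 1*38568 = -2*(2*15)² - 1*38568 = -2*30² - 38568 = -2*900 - 38568 = -1800 - 38568 = -40368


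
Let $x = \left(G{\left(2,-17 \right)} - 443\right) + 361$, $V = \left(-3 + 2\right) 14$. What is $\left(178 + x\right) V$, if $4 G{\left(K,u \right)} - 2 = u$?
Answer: $- \frac{2583}{2} \approx -1291.5$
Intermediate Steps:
$G{\left(K,u \right)} = \frac{1}{2} + \frac{u}{4}$
$V = -14$ ($V = \left(-1\right) 14 = -14$)
$x = - \frac{343}{4}$ ($x = \left(\left(\frac{1}{2} + \frac{1}{4} \left(-17\right)\right) - 443\right) + 361 = \left(\left(\frac{1}{2} - \frac{17}{4}\right) - 443\right) + 361 = \left(- \frac{15}{4} - 443\right) + 361 = - \frac{1787}{4} + 361 = - \frac{343}{4} \approx -85.75$)
$\left(178 + x\right) V = \left(178 - \frac{343}{4}\right) \left(-14\right) = \frac{369}{4} \left(-14\right) = - \frac{2583}{2}$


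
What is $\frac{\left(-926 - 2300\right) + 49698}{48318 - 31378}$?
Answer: $\frac{11618}{4235} \approx 2.7433$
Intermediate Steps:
$\frac{\left(-926 - 2300\right) + 49698}{48318 - 31378} = \frac{\left(-926 - 2300\right) + 49698}{16940} = \left(-3226 + 49698\right) \frac{1}{16940} = 46472 \cdot \frac{1}{16940} = \frac{11618}{4235}$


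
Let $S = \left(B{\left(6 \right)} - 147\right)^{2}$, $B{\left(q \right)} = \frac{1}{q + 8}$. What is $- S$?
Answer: $- \frac{4231249}{196} \approx -21588.0$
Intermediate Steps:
$B{\left(q \right)} = \frac{1}{8 + q}$
$S = \frac{4231249}{196}$ ($S = \left(\frac{1}{8 + 6} - 147\right)^{2} = \left(\frac{1}{14} - 147\right)^{2} = \left(- \frac{2057}{14}\right)^{2} = \frac{4231249}{196} \approx 21588.0$)
$- S = \left(-1\right) \frac{4231249}{196} = - \frac{4231249}{196}$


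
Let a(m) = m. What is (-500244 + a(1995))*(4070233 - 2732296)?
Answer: -666625772313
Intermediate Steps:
(-500244 + a(1995))*(4070233 - 2732296) = (-500244 + 1995)*(4070233 - 2732296) = -498249*1337937 = -666625772313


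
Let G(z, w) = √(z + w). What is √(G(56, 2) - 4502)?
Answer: √(-4502 + √58) ≈ 67.04*I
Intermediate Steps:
G(z, w) = √(w + z)
√(G(56, 2) - 4502) = √(√(2 + 56) - 4502) = √(√58 - 4502) = √(-4502 + √58)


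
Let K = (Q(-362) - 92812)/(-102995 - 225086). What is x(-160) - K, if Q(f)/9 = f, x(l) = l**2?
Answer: 646059810/25237 ≈ 25600.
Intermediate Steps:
Q(f) = 9*f
K = 7390/25237 (K = (9*(-362) - 92812)/(-102995 - 225086) = (-3258 - 92812)/(-328081) = -96070*(-1/328081) = 7390/25237 ≈ 0.29282)
x(-160) - K = (-160)**2 - 1*7390/25237 = 25600 - 7390/25237 = 646059810/25237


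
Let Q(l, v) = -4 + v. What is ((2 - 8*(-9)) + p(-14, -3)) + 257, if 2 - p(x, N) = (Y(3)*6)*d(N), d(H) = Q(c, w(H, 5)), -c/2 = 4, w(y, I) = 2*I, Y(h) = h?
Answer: 225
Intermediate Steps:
c = -8 (c = -2*4 = -8)
d(H) = 6 (d(H) = -4 + 2*5 = -4 + 10 = 6)
p(x, N) = -106 (p(x, N) = 2 - 3*6*6 = 2 - 18*6 = 2 - 1*108 = 2 - 108 = -106)
((2 - 8*(-9)) + p(-14, -3)) + 257 = ((2 - 8*(-9)) - 106) + 257 = ((2 + 72) - 106) + 257 = (74 - 106) + 257 = -32 + 257 = 225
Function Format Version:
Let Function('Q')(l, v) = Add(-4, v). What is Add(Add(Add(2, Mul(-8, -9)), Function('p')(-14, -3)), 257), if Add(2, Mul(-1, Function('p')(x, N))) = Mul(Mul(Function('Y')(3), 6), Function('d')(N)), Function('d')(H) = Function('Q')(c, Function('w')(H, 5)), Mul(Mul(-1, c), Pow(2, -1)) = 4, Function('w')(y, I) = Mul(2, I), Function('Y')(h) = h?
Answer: 225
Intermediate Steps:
c = -8 (c = Mul(-2, 4) = -8)
Function('d')(H) = 6 (Function('d')(H) = Add(-4, Mul(2, 5)) = Add(-4, 10) = 6)
Function('p')(x, N) = -106 (Function('p')(x, N) = Add(2, Mul(-1, Mul(Mul(3, 6), 6))) = Add(2, Mul(-1, Mul(18, 6))) = Add(2, Mul(-1, 108)) = Add(2, -108) = -106)
Add(Add(Add(2, Mul(-8, -9)), Function('p')(-14, -3)), 257) = Add(Add(Add(2, Mul(-8, -9)), -106), 257) = Add(Add(Add(2, 72), -106), 257) = Add(Add(74, -106), 257) = Add(-32, 257) = 225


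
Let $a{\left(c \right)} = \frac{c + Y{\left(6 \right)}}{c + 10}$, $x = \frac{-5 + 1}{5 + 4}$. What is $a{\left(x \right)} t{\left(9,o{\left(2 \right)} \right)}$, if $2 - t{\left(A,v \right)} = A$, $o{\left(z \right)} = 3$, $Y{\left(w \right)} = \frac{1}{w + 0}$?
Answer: $\frac{35}{172} \approx 0.20349$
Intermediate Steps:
$Y{\left(w \right)} = \frac{1}{w}$
$t{\left(A,v \right)} = 2 - A$
$x = - \frac{4}{9} \approx -0.44444$
$a{\left(c \right)} = \frac{\frac{1}{6} + c}{10 + c}$ ($a{\left(c \right)} = \frac{c + \frac{1}{6}}{c + 10} = \frac{c + \frac{1}{6}}{10 + c} = \frac{\frac{1}{6} + c}{10 + c}$)
$a{\left(x \right)} t{\left(9,o{\left(2 \right)} \right)} = \frac{\frac{1}{6} - \frac{4}{9}}{10 - \frac{4}{9}} \left(2 - 9\right) = \frac{1}{\frac{86}{9}} \left(- \frac{5}{18}\right) \left(2 - 9\right) = \frac{9}{86} \left(- \frac{5}{18}\right) \left(-7\right) = \left(- \frac{5}{172}\right) \left(-7\right) = \frac{35}{172}$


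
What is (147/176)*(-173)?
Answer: -25431/176 ≈ -144.49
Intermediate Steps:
(147/176)*(-173) = -25431/176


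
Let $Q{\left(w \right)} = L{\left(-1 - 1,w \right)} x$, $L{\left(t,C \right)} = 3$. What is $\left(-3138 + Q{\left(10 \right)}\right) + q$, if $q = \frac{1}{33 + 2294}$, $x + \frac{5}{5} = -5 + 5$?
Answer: $- \frac{7309106}{2327} \approx -3141.0$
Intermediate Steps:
$x = -1$ ($x = -1 + \left(-5 + 5\right) = -1 + 0 = -1$)
$Q{\left(w \right)} = -3$ ($Q{\left(w \right)} = 3 \left(-1\right) = -3$)
$q = \frac{1}{2327} \approx 0.00042974$
$\left(-3138 + Q{\left(10 \right)}\right) + q = \left(-3138 - 3\right) + \frac{1}{2327} = -3141 + \frac{1}{2327} = - \frac{7309106}{2327}$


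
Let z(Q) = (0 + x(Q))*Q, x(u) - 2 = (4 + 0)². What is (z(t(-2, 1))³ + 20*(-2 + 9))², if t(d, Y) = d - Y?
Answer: 24750840976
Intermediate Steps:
x(u) = 18 (x(u) = 2 + (4 + 0)² = 2 + 4² = 2 + 16 = 18)
z(Q) = 18*Q (z(Q) = (0 + 18)*Q = 18*Q)
(z(t(-2, 1))³ + 20*(-2 + 9))² = ((18*(-2 - 1*1))³ + 20*(-2 + 9))² = ((18*(-2 - 1))³ + 20*7)² = ((18*(-3))³ + 140)² = ((-54)³ + 140)² = (-157464 + 140)² = (-157324)² = 24750840976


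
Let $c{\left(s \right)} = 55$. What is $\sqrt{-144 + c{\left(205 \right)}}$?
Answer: $i \sqrt{89} \approx 9.434 i$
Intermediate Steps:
$\sqrt{-144 + c{\left(205 \right)}} = \sqrt{-144 + 55} = \sqrt{-89} = i \sqrt{89}$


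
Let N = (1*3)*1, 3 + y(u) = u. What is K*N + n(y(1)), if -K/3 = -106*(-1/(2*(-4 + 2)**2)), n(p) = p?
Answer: -485/4 ≈ -121.25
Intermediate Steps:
y(u) = -3 + u
K = -159/4 (K = -(-318)/((-2*(-4 + 2)**2)) = -(-318)/((-2*(-2)**2)) = -(-318)/((-2*4)) = -(-318)/(-8) = -(-318)*(-1)/8 = -3*53/4 = -159/4 ≈ -39.750)
N = 3 (N = 3*1 = 3)
K*N + n(y(1)) = -159/4*3 + (-3 + 1) = -477/4 - 2 = -485/4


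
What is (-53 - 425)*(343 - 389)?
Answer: 21988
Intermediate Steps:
(-53 - 425)*(343 - 389) = -478*(-46) = 21988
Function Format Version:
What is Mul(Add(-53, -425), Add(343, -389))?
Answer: 21988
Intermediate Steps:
Mul(Add(-53, -425), Add(343, -389)) = Mul(-478, -46) = 21988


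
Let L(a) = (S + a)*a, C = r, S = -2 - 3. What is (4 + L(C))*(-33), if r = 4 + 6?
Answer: -1782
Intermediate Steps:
r = 10
S = -5
C = 10
L(a) = a*(-5 + a) (L(a) = (-5 + a)*a = a*(-5 + a))
(4 + L(C))*(-33) = (4 + 10*(-5 + 10))*(-33) = (4 + 10*5)*(-33) = (4 + 50)*(-33) = 54*(-33) = -1782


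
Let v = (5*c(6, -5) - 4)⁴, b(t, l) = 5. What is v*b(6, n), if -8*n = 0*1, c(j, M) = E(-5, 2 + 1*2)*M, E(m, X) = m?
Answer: 1071794405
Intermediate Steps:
c(j, M) = -5*M
n = 0 (n = -0 = -⅛*0 = 0)
v = 214358881 (v = (5*(-5*(-5)) - 4)⁴ = (5*25 - 4)⁴ = (125 - 4)⁴ = 121⁴ = 214358881)
v*b(6, n) = 214358881*5 = 1071794405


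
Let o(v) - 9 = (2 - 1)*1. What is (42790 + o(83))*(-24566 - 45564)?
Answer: -3001564000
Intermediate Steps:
o(v) = 10 (o(v) = 9 + (2 - 1)*1 = 9 + 1*1 = 9 + 1 = 10)
(42790 + o(83))*(-24566 - 45564) = (42790 + 10)*(-24566 - 45564) = 42800*(-70130) = -3001564000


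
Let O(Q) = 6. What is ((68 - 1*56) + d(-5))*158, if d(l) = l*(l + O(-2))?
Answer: 1106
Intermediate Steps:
d(l) = l*(6 + l) (d(l) = l*(l + 6) = l*(6 + l))
((68 - 1*56) + d(-5))*158 = ((68 - 1*56) - 5*(6 - 5))*158 = ((68 - 56) - 5*1)*158 = (12 - 5)*158 = 7*158 = 1106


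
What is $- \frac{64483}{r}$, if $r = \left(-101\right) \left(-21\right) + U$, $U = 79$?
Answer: $- \frac{64483}{2200} \approx -29.31$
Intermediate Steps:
$r = 2200$ ($r = \left(-101\right) \left(-21\right) + 79 = 2121 + 79 = 2200$)
$- \frac{64483}{r} = - \frac{64483}{2200}$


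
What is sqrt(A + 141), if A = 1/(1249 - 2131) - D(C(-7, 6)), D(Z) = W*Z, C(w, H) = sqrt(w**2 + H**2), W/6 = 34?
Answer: sqrt(248722 - 359856*sqrt(85))/42 ≈ 41.711*I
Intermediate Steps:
W = 204 (W = 6*34 = 204)
C(w, H) = sqrt(H**2 + w**2)
D(Z) = 204*Z
A = -1/882 - 204*sqrt(85) (A = 1/(1249 - 2131) - 204*sqrt(6**2 + (-7)**2) = 1/(-882) - 204*sqrt(36 + 49) = -1/882 - 204*sqrt(85) ≈ -1880.8)
sqrt(A + 141) = sqrt((-1/882 - 204*sqrt(85)) + 141) = sqrt(124361/882 - 204*sqrt(85))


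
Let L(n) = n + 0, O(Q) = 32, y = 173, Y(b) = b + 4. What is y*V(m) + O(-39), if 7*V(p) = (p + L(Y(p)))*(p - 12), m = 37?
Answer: 337574/7 ≈ 48225.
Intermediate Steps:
Y(b) = 4 + b
L(n) = n
V(p) = (-12 + p)*(4 + 2*p)/7 (V(p) = ((p + (4 + p))*(p - 12))/7 = ((4 + 2*p)*(-12 + p))/7 = ((-12 + p)*(4 + 2*p))/7 = (-12 + p)*(4 + 2*p)/7)
y*V(m) + O(-39) = 173*(-48/7 - 20/7*37 + (2/7)*37²) + 32 = 173*(-48/7 - 740/7 + (2/7)*1369) + 32 = 173*(-48/7 - 740/7 + 2738/7) + 32 = 173*(1950/7) + 32 = 337350/7 + 32 = 337574/7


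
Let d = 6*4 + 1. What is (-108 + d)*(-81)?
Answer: 6723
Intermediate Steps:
d = 25 (d = 24 + 1 = 25)
(-108 + d)*(-81) = (-108 + 25)*(-81) = -83*(-81) = 6723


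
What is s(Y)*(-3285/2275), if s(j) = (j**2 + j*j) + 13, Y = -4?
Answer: -5913/91 ≈ -64.978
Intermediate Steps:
s(j) = 13 + 2*j**2 (s(j) = (j**2 + j**2) + 13 = 2*j**2 + 13 = 13 + 2*j**2)
s(Y)*(-3285/2275) = (13 + 2*(-4)**2)*(-3285/2275) = (13 + 2*16)*(-3285*1/2275) = (13 + 32)*(-657/455) = 45*(-657/455) = -5913/91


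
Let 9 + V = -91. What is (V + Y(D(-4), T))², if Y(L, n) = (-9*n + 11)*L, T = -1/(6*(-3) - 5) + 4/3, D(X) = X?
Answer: 4717584/529 ≈ 8917.9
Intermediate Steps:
V = -100 (V = -9 - 91 = -100)
T = 95/69 (T = -1/(-18 - 5) + 4*(⅓) = -1/(-23) + 4/3 = -1*(-1/23) + 4/3 = 1/23 + 4/3 = 95/69 ≈ 1.3768)
Y(L, n) = L*(11 - 9*n) (Y(L, n) = (11 - 9*n)*L = L*(11 - 9*n))
(V + Y(D(-4), T))² = (-100 - 4*(11 - 9*95/69))² = (-100 - 4*(11 - 285/23))² = (-100 - 4*(-32/23))² = (-100 + 128/23)² = (-2172/23)² = 4717584/529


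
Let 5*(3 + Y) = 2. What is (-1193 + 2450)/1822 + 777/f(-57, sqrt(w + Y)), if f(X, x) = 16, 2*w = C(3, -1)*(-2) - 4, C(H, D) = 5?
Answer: 717903/14576 ≈ 49.252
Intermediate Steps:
Y = -13/5 (Y = -3 + (1/5)*2 = -3 + 2/5 = -13/5 ≈ -2.6000)
w = -7 (w = (5*(-2) - 4)/2 = (-10 - 4)/2 = (1/2)*(-14) = -7)
(-1193 + 2450)/1822 + 777/f(-57, sqrt(w + Y)) = (-1193 + 2450)/1822 + 777/16 = 1257*(1/1822) + 777*(1/16) = 1257/1822 + 777/16 = 717903/14576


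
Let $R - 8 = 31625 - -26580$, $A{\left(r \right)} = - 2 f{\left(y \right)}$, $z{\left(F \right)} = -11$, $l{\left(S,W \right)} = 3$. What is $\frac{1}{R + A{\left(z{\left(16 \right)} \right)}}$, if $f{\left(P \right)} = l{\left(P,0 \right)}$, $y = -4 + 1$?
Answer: $\frac{1}{58207} \approx 1.718 \cdot 10^{-5}$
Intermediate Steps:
$y = -3$
$f{\left(P \right)} = 3$
$A{\left(r \right)} = -6$ ($A{\left(r \right)} = \left(-2\right) 3 = -6$)
$R = 58213$ ($R = 8 + \left(31625 - -26580\right) = 8 + \left(31625 + 26580\right) = 8 + 58205 = 58213$)
$\frac{1}{R + A{\left(z{\left(16 \right)} \right)}} = \frac{1}{58213 - 6} = \frac{1}{58207}$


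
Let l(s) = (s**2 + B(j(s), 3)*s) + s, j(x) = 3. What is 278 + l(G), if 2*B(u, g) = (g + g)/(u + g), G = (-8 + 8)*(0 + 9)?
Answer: 278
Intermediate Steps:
G = 0 (G = 0*9 = 0)
B(u, g) = g/(g + u) (B(u, g) = ((g + g)/(u + g))/2 = ((2*g)/(g + u))/2 = (2*g/(g + u))/2 = g/(g + u))
l(s) = s**2 + 3*s/2 (l(s) = (s**2 + (3/(3 + 3))*s) + s = (s**2 + (3/6)*s) + s = (s**2 + (3*(1/6))*s) + s = (s**2 + s/2) + s = s**2 + 3*s/2)
278 + l(G) = 278 + (1/2)*0*(3 + 2*0) = 278 + (1/2)*0*(3 + 0) = 278 + (1/2)*0*3 = 278 + 0 = 278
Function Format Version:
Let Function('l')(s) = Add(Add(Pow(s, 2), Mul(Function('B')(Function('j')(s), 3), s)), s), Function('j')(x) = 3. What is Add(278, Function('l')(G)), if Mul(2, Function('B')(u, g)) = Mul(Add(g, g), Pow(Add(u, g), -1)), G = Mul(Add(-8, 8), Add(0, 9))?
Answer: 278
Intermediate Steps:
G = 0 (G = Mul(0, 9) = 0)
Function('B')(u, g) = Mul(g, Pow(Add(g, u), -1)) (Function('B')(u, g) = Mul(Rational(1, 2), Mul(Add(g, g), Pow(Add(u, g), -1))) = Mul(Rational(1, 2), Mul(Mul(2, g), Pow(Add(g, u), -1))) = Mul(Rational(1, 2), Mul(2, g, Pow(Add(g, u), -1))) = Mul(g, Pow(Add(g, u), -1)))
Function('l')(s) = Add(Pow(s, 2), Mul(Rational(3, 2), s)) (Function('l')(s) = Add(Add(Pow(s, 2), Mul(Mul(3, Pow(Add(3, 3), -1)), s)), s) = Add(Add(Pow(s, 2), Mul(Mul(3, Pow(6, -1)), s)), s) = Add(Add(Pow(s, 2), Mul(Mul(3, Rational(1, 6)), s)), s) = Add(Add(Pow(s, 2), Mul(Rational(1, 2), s)), s) = Add(Pow(s, 2), Mul(Rational(3, 2), s)))
Add(278, Function('l')(G)) = Add(278, Mul(Rational(1, 2), 0, Add(3, Mul(2, 0)))) = Add(278, Mul(Rational(1, 2), 0, Add(3, 0))) = Add(278, Mul(Rational(1, 2), 0, 3)) = Add(278, 0) = 278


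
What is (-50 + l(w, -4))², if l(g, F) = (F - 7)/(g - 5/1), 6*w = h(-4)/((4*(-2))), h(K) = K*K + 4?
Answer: 9721924/4225 ≈ 2301.0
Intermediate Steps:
h(K) = 4 + K² (h(K) = K² + 4 = 4 + K²)
w = -5/12 (w = ((4 + (-4)²)/((4*(-2))))/6 = ((4 + 16)/(-8))/6 = (20*(-⅛))/6 = (⅙)*(-5/2) = -5/12 ≈ -0.41667)
l(g, F) = (-7 + F)/(-5 + g) (l(g, F) = (-7 + F)/(g - 5*1) = (-7 + F)/(g - 5) = (-7 + F)/(-5 + g))
(-50 + l(w, -4))² = (-50 + (-7 - 4)/(-5 - 5/12))² = (-50 - 11/(-65/12))² = (-50 - 12/65*(-11))² = (-50 + 132/65)² = (-3118/65)² = 9721924/4225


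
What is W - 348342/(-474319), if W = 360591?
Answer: 171035510871/474319 ≈ 3.6059e+5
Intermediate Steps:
W - 348342/(-474319) = 360591 - 348342/(-474319) = 360591 - 348342*(-1/474319) = 360591 + 348342/474319 = 171035510871/474319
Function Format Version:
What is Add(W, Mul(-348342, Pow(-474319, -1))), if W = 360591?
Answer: Rational(171035510871, 474319) ≈ 3.6059e+5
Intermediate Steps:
Add(W, Mul(-348342, Pow(-474319, -1))) = Add(360591, Mul(-348342, Pow(-474319, -1))) = Add(360591, Mul(-348342, Rational(-1, 474319))) = Add(360591, Rational(348342, 474319)) = Rational(171035510871, 474319)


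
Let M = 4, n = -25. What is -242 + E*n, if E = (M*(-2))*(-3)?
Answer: -842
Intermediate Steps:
E = 24 (E = (4*(-2))*(-3) = -8*(-3) = 24)
-242 + E*n = -242 + 24*(-25) = -242 - 600 = -842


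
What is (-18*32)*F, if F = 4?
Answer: -2304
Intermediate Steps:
(-18*32)*F = -18*32*4 = -576*4 = -2304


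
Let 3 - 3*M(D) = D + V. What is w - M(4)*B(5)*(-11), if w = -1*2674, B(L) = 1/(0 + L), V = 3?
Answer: -40154/15 ≈ -2676.9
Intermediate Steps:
M(D) = -D/3 (M(D) = 1 - (D + 3)/3 = 1 - (3 + D)/3 = 1 + (-1 - D/3) = -D/3)
B(L) = 1/L
w = -2674
w - M(4)*B(5)*(-11) = -2674 - -1/3*4/5*(-11) = -2674 - (-4/3*1/5)*(-11) = -2674 - (-4)*(-11)/15 = -2674 - 1*44/15 = -2674 - 44/15 = -40154/15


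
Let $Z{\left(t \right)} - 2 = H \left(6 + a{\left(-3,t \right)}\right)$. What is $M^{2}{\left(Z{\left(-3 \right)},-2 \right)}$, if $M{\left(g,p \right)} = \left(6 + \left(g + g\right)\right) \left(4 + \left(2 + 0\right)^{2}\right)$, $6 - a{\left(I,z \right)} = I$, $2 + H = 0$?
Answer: $160000$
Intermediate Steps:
$H = -2$ ($H = -2 + 0 = -2$)
$a{\left(I,z \right)} = 6 - I$
$Z{\left(t \right)} = -28$ ($Z{\left(t \right)} = 2 - 2 \left(6 + \left(6 - -3\right)\right) = 2 - 2 \left(6 + \left(6 + 3\right)\right) = 2 - 2 \left(6 + 9\right) = 2 - 30 = -28$)
$M{\left(g,p \right)} = 48 + 16 g$ ($M{\left(g,p \right)} = \left(6 + 2 g\right) \left(4 + 2^{2}\right) = \left(6 + 2 g\right) \left(4 + 4\right) = \left(6 + 2 g\right) 8 = 48 + 16 g$)
$M^{2}{\left(Z{\left(-3 \right)},-2 \right)} = \left(48 + 16 \left(-28\right)\right)^{2} = \left(48 - 448\right)^{2} = \left(-400\right)^{2} = 160000$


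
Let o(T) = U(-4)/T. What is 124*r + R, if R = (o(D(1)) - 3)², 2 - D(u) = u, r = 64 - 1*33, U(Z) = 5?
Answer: 3848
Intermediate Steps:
r = 31 (r = 64 - 33 = 31)
D(u) = 2 - u
o(T) = 5/T
R = 4 (R = (5/(2 - 1*1) - 3)² = (5/(2 - 1) - 3)² = (5/1 - 3)² = (5*1 - 3)² = (5 - 3)² = 2² = 4)
124*r + R = 124*31 + 4 = 3844 + 4 = 3848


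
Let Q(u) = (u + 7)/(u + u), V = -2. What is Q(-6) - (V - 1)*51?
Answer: 1835/12 ≈ 152.92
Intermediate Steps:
Q(u) = (7 + u)/(2*u) (Q(u) = (7 + u)/((2*u)) = (7 + u)*(1/(2*u)) = (7 + u)/(2*u))
Q(-6) - (V - 1)*51 = (½)*(7 - 6)/(-6) - (-2 - 1)*51 = (½)*(-⅙)*1 - 1*(-3)*51 = -1/12 + 3*51 = -1/12 + 153 = 1835/12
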